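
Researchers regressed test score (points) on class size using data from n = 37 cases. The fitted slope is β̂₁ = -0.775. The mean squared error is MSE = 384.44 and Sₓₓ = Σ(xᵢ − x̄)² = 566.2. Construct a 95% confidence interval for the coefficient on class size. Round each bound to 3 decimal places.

(-2.448, 0.898)

SE(β̂₁) = √(MSE/Sₓₓ) = √(384.44/566.2) = 0.824004.
df = n − 2 = 35.
t* = t_{0.025, 35} = 2.030108.
Margin = t* × SE = 2.030108 × 0.824004 = 1.67282.
CI: -0.775 ± 1.67282 → (-2.448, 0.898).
With 95% confidence, each one-unit increase in class size is associated with a change of between -2.448 and 0.898 points in test score.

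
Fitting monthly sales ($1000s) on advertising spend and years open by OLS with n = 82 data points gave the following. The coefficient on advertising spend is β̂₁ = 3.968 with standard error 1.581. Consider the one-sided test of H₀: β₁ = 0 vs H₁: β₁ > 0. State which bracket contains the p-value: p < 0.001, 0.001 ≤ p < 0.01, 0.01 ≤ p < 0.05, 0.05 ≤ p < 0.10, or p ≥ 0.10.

t = 3.968 / 1.581 = 2.510.
df = n − k − 1 = 82 − 2 − 1 = 79.
One-sided p = P(T_{79} > t) ≈ 0.0071.
So 0.001 ≤ p < 0.01.

0.001 ≤ p < 0.01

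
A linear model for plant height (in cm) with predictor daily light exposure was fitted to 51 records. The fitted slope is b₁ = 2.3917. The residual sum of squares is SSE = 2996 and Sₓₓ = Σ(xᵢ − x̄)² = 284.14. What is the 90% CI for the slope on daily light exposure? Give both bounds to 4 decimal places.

MSE = SSE/(n − 2) = 2996/49 = 61.1429.
SE(b₁) = √(MSE/Sₓₓ) = √(61.1429/284.14) = 0.463881.
df = n − 2 = 49.
t* = t_{0.05, 49} = 1.676551.
Margin = t* × SE = 1.676551 × 0.463881 = 0.777720.
CI: 2.3917 ± 0.777720 → (1.6140, 3.1694).
With 90% confidence, each one-unit increase in daily light exposure is associated with a change of between 1.6140 and 3.1694 cm in plant height.

(1.6140, 3.1694)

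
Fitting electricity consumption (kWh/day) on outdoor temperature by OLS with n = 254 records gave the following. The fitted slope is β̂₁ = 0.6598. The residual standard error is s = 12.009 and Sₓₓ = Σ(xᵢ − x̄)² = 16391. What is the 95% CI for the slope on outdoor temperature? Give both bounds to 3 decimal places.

SE(β̂₁) = s/√Sₓₓ = 12.009/√16391 = 0.0938003.
df = n − 2 = 252.
t* = t_{0.025, 252} = 1.969422.
Margin = t* × SE = 1.969422 × 0.0938003 = 0.18473.
CI: 0.6598 ± 0.18473 → (0.475, 0.845).
With 95% confidence, each one-unit increase in outdoor temperature is associated with a change of between 0.475 and 0.845 kWh/day in electricity consumption.

(0.475, 0.845)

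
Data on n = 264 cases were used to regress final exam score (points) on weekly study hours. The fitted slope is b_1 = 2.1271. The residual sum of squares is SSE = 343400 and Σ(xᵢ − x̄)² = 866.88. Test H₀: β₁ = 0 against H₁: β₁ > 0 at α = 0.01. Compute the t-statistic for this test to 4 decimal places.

MSE = SSE/(n − 2) = 343400/262 = 1310.69.
SE(b_1) = √(MSE/Sₓₓ) = √(1310.69/866.88) = 1.22962.
t = 2.1271 / 1.22962 = 1.7299.
df = n − 2 = 262.
One-sided p ≈ 0.0424, which is ≥ 0.01, so fail to reject H₀.
The data do not give significant evidence that the true slope on weekly study hours is positive.

t = 1.7299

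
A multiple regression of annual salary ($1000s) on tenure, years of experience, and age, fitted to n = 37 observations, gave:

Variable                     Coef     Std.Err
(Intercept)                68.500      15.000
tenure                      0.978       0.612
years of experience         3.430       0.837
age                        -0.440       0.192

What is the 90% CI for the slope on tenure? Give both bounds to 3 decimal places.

(-0.058, 2.014)

Read off: b = 0.978, SE = 0.612 for tenure.
df = n − k − 1 = 37 − 3 − 1 = 33.
t* = t_{0.05, 33} = 1.69236.
Margin = t* × SE = 1.69236 × 0.612 = 1.03572.
CI: 0.978 ± 1.03572 → (-0.058, 2.014).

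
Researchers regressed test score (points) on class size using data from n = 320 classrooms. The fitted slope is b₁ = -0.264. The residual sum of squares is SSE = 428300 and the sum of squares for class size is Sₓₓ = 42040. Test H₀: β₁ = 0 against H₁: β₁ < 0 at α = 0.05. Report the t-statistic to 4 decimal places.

t = -1.4749

MSE = SSE/(n − 2) = 428300/318 = 1346.86.
SE(b₁) = √(MSE/Sₓₓ) = √(1346.86/42040) = 0.17899.
t = -0.264 / 0.17899 = -1.4749.
df = n − 2 = 318.
One-sided p ≈ 0.0706, which is ≥ 0.05, so fail to reject H₀.
The data do not give significant evidence that the true slope on class size is negative.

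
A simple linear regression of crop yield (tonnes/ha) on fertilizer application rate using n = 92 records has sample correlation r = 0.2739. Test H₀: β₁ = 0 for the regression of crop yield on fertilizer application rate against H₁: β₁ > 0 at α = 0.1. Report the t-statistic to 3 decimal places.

t = r·√(n − 2)/√(1 − r²) = 0.2739·√90/√0.924979 = 2.702.
df = n − 2 = 90.
One-sided p ≈ 0.0041, which is < 0.1, so reject H₀.
There is evidence of a linear association between fertilizer application rate and crop yield.

t = 2.702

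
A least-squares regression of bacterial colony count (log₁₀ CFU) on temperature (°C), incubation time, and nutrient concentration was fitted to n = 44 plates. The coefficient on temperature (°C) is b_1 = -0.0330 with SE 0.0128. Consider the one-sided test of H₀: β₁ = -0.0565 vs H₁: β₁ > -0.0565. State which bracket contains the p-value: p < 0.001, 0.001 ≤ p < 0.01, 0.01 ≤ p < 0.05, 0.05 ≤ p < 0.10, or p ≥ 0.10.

0.01 ≤ p < 0.05

t = (-0.0330 − (-0.0565)) / 0.0128 = 1.836.
df = n − k − 1 = 44 − 3 − 1 = 40.
One-sided p = P(T_{40} > t) ≈ 0.0369.
So 0.01 ≤ p < 0.05.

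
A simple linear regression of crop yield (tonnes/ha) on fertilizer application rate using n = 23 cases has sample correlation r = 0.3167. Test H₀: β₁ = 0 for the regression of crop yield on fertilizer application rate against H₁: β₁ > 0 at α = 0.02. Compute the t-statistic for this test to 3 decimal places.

t = 1.530

t = r·√(n − 2)/√(1 − r²) = 0.3167·√21/√0.899701 = 1.530.
df = n − 2 = 21.
One-sided p ≈ 0.0705, which is ≥ 0.02, so fail to reject H₀.
The data do not give significant evidence of a linear association between fertilizer application rate and crop yield.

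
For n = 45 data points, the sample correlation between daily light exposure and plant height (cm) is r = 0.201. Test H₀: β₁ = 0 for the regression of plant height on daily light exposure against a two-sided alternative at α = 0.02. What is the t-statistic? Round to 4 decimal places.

t = r·√(n − 2)/√(1 − r²) = 0.201·√43/√0.959599 = 1.3455.
df = n − 2 = 43.
Two-sided p ≈ 0.1855, which is ≥ 0.02, so fail to reject H₀.
The data do not give significant evidence of a linear association between daily light exposure and plant height.

t = 1.3455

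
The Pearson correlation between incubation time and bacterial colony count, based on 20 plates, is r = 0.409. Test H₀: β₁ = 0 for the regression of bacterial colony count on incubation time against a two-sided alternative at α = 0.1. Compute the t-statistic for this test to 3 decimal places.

t = r·√(n − 2)/√(1 − r²) = 0.409·√18/√0.832719 = 1.902.
df = n − 2 = 18.
Two-sided p ≈ 0.0734, which is < 0.1, so reject H₀.
There is evidence of a linear association between incubation time and bacterial colony count.

t = 1.902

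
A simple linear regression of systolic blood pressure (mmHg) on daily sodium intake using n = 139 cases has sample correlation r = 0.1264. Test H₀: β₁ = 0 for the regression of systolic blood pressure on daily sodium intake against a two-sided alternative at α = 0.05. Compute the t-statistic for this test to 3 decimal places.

t = r·√(n − 2)/√(1 − r²) = 0.1264·√137/√0.984023 = 1.491.
df = n − 2 = 137.
Two-sided p ≈ 0.1381, which is ≥ 0.05, so fail to reject H₀.
The data do not give significant evidence of a linear association between daily sodium intake and systolic blood pressure.

t = 1.491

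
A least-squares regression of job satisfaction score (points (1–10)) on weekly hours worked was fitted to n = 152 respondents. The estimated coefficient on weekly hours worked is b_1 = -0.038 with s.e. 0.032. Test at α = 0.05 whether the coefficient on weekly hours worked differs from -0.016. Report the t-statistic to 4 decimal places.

t = -0.6875

H₀: β₁ = -0.016 vs H₁: β₁ ≠ -0.016.
t = (b_1 − β₁⁰)/SE = (-0.038 − (-0.016)) / 0.032 = -0.6875.
df = n − 2 = 152 − 2 = 150.
Two-sided p ≈ 0.4928, which is ≥ 0.05, so fail to reject H₀.
The data are consistent with a true slope of -0.016 points (1–10) per unit of weekly hours worked.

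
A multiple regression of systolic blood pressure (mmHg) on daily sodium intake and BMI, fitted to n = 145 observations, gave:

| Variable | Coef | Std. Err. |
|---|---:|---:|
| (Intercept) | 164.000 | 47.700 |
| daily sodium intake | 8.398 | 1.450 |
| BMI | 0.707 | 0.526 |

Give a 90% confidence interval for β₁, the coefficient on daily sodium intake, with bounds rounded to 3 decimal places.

(5.997, 10.799)

Read off: b = 8.398, SE = 1.450 for daily sodium intake.
df = n − k − 1 = 145 − 2 − 1 = 142.
t* = t_{0.05, 142} = 1.655655.
Margin = t* × SE = 1.655655 × 1.450 = 2.40070.
CI: 8.398 ± 2.40070 → (5.997, 10.799).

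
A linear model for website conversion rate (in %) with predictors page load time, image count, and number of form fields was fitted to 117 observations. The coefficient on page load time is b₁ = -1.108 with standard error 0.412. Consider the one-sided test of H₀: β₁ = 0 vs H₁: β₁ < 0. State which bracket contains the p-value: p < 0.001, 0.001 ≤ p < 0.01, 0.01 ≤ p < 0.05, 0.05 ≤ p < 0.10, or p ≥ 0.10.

t = -1.108 / 0.412 = -2.689.
df = n − k − 1 = 117 − 3 − 1 = 113.
One-sided p = P(T_{113} < t) ≈ 0.0041.
So 0.001 ≤ p < 0.01.

0.001 ≤ p < 0.01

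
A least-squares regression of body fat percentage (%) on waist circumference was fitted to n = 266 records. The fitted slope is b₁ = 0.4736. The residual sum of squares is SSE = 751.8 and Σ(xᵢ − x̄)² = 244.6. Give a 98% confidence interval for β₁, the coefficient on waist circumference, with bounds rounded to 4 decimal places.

(0.2211, 0.7261)

MSE = SSE/(n − 2) = 751.8/264 = 2.84773.
SE(b₁) = √(MSE/Sₓₓ) = √(2.84773/244.6) = 0.1079.
df = n − 2 = 264.
t* = t_{0.01, 264} = 2.340556.
Margin = t* × SE = 2.340556 × 0.1079 = 0.252546.
CI: 0.4736 ± 0.252546 → (0.2211, 0.7261).
With 98% confidence, each one-unit increase in waist circumference is associated with a change of between 0.2211 and 0.7261 % in body fat percentage.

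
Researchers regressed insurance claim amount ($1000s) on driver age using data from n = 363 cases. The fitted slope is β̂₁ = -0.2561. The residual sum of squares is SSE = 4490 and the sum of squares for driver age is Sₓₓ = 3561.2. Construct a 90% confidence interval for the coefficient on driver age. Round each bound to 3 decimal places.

MSE = SSE/(n − 2) = 4490/361 = 12.4377.
SE(β̂₁) = √(MSE/Sₓₓ) = √(12.4377/3561.2) = 0.0590978.
df = n − 2 = 361.
t* = t_{0.05, 361} = 1.649086.
Margin = t* × SE = 1.649086 × 0.0590978 = 0.09746.
CI: -0.2561 ± 0.09746 → (-0.354, -0.159).
With 90% confidence, each one-unit increase in driver age is associated with a change of between -0.354 and -0.159 $1000s in insurance claim amount.

(-0.354, -0.159)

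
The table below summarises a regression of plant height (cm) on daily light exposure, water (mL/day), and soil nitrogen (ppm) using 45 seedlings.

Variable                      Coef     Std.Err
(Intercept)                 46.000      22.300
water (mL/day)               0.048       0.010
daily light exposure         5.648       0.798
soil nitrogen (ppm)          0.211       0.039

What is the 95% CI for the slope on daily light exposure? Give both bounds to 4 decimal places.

Read off: b = 5.648, SE = 0.798 for daily light exposure.
df = n − k − 1 = 45 − 3 − 1 = 41.
t* = t_{0.025, 41} = 2.019541.
Margin = t* × SE = 2.019541 × 0.798 = 1.611594.
CI: 5.648 ± 1.611594 → (4.0364, 7.2596).

(4.0364, 7.2596)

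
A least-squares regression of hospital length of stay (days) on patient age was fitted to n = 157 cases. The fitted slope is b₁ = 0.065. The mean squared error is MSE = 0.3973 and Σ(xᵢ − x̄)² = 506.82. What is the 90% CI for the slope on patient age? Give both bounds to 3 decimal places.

SE(b₁) = √(MSE/Sₓₓ) = √(0.3973/506.82) = 0.0279983.
df = n − 2 = 155.
t* = t_{0.05, 155} = 1.654744.
Margin = t* × SE = 1.654744 × 0.0279983 = 0.04633.
CI: 0.065 ± 0.04633 → (0.019, 0.111).
With 90% confidence, each one-unit increase in patient age is associated with a change of between 0.019 and 0.111 days in hospital length of stay.

(0.019, 0.111)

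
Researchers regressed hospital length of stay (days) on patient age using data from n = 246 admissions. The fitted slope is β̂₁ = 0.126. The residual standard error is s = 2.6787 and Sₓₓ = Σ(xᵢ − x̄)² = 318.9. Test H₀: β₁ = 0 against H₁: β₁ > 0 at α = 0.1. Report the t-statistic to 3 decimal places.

SE(β̂₁) = s/√Sₓₓ = 2.6787/√318.9 = 0.150002.
t = 0.126 / 0.150002 = 0.840.
df = n − 2 = 244.
One-sided p ≈ 0.2009, which is ≥ 0.1, so fail to reject H₀.
The data do not give significant evidence that the true slope on patient age is positive.

t = 0.840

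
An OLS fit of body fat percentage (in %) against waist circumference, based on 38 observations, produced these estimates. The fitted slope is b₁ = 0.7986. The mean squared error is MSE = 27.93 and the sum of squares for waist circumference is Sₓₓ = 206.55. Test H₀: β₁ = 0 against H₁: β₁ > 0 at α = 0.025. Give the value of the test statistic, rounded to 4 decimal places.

t = 2.1717

SE(b₁) = √(MSE/Sₓₓ) = √(27.93/206.55) = 0.367725.
t = 0.7986 / 0.367725 = 2.1717.
df = n − 2 = 36.
One-sided p ≈ 0.0183, which is < 0.025, so reject H₀.
There is evidence that the true slope on waist circumference is positive.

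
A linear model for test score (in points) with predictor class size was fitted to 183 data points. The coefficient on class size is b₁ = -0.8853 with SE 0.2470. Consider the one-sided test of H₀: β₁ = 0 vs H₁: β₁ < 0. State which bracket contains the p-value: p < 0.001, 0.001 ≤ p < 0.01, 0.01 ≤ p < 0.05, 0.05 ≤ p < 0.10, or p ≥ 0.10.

p < 0.001

t = -0.8853 / 0.2470 = -3.584.
df = n − 2 = 183 − 2 = 181.
One-sided p = P(T_{181} < t) ≈ 0.0002.
So p < 0.001.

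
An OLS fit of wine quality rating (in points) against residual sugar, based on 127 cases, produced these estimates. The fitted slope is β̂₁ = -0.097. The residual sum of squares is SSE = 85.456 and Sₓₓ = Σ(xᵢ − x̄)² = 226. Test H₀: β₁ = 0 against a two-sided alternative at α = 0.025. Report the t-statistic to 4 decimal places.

MSE = SSE/(n − 2) = 85.456/125 = 0.683648.
SE(β̂₁) = √(MSE/Sₓₓ) = √(0.683648/226) = 0.0549999.
t = -0.097 / 0.0549999 = -1.7636.
df = n − 2 = 125.
Two-sided p ≈ 0.0802, which is ≥ 0.025, so fail to reject H₀.
The data do not give significant evidence of an association between residual sugar and wine quality rating.

t = -1.7636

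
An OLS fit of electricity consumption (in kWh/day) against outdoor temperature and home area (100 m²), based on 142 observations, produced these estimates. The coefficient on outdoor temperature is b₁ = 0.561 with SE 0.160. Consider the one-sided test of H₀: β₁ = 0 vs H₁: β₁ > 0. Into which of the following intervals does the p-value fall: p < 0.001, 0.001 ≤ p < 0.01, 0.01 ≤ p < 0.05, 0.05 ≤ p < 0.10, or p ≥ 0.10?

t = 0.561 / 0.160 = 3.506.
df = n − k − 1 = 142 − 2 − 1 = 139.
One-sided p = P(T_{139} > t) ≈ 0.0003.
So p < 0.001.

p < 0.001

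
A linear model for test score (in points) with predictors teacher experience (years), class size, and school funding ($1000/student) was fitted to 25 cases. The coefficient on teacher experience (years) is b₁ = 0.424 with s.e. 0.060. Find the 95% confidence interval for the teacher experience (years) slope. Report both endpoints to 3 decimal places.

df = n − k − 1 = 25 − 3 − 1 = 21.
t* = t_{0.025, 21} = 2.079614.
Margin = t* × SE = 2.079614 × 0.060 = 0.12478.
CI: 0.424 ± 0.12478 → (0.299, 0.549).
With 95% confidence, each one-unit increase in teacher experience (years) is associated with a change of between 0.299 and 0.549 points in test score, holding the other predictors fixed.

(0.299, 0.549)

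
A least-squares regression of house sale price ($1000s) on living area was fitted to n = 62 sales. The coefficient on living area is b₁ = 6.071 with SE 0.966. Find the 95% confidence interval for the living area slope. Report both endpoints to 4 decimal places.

df = n − 2 = 62 − 2 = 60.
t* = t_{0.025, 60} = 2.000298.
Margin = t* × SE = 2.000298 × 0.966 = 1.932288.
CI: 6.071 ± 1.932288 → (4.1387, 8.0033).
With 95% confidence, each one-unit increase in living area is associated with a change of between 4.1387 and 8.0033 $1000s in house sale price.

(4.1387, 8.0033)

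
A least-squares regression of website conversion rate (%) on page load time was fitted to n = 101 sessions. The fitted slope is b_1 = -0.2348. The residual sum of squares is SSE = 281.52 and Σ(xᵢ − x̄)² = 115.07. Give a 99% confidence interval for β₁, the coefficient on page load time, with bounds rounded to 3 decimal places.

MSE = SSE/(n − 2) = 281.52/99 = 2.84364.
SE(b_1) = √(MSE/Sₓₓ) = √(2.84364/115.07) = 0.157201.
df = n − 2 = 99.
t* = t_{0.005, 99} = 2.626405.
Margin = t* × SE = 2.626405 × 0.157201 = 0.41287.
CI: -0.2348 ± 0.41287 → (-0.648, 0.178).
With 99% confidence, each one-unit increase in page load time is associated with a change of between -0.648 and 0.178 % in website conversion rate.

(-0.648, 0.178)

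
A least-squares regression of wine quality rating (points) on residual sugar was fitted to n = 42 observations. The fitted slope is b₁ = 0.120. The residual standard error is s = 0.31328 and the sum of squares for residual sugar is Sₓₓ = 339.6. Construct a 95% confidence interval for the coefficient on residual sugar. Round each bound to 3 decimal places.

SE(b₁) = s/√Sₓₓ = 0.31328/√339.6 = 0.017.
df = n − 2 = 40.
t* = t_{0.025, 40} = 2.021075.
Margin = t* × SE = 2.021075 × 0.017 = 0.03436.
CI: 0.120 ± 0.03436 → (0.086, 0.154).
With 95% confidence, each one-unit increase in residual sugar is associated with a change of between 0.086 and 0.154 points in wine quality rating.

(0.086, 0.154)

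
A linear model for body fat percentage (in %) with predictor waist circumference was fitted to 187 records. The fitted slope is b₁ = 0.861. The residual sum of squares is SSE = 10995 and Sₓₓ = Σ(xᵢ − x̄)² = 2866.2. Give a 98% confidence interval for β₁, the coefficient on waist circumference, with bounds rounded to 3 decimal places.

MSE = SSE/(n − 2) = 10995/185 = 59.4324.
SE(b₁) = √(MSE/Sₓₓ) = √(59.4324/2866.2) = 0.143999.
df = n − 2 = 185.
t* = t_{0.01, 185} = 2.346673.
Margin = t* × SE = 2.346673 × 0.143999 = 0.33792.
CI: 0.861 ± 0.33792 → (0.523, 1.199).
With 98% confidence, each one-unit increase in waist circumference is associated with a change of between 0.523 and 1.199 % in body fat percentage.

(0.523, 1.199)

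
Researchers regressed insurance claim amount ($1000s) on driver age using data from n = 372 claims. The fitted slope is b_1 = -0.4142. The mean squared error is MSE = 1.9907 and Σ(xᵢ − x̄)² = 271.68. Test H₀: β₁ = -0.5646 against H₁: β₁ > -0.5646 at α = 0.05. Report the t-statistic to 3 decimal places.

SE(b_1) = √(MSE/Sₓₓ) = √(1.9907/271.68) = 0.0856001.
t = (-0.4142 − (-0.5646)) / 0.0856001 = 1.757.
df = n − 2 = 370.
One-sided p ≈ 0.0399, which is < 0.05, so reject H₀.
There is evidence that the true slope on driver age exceeds -0.5646 $1000s per unit.

t = 1.757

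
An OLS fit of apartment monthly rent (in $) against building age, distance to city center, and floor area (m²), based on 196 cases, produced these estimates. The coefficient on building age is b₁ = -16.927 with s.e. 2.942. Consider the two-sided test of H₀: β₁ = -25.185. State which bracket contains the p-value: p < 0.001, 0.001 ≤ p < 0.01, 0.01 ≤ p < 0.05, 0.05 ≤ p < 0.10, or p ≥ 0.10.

t = (-16.927 − (-25.185)) / 2.942 = 2.807.
df = n − k − 1 = 196 − 3 − 1 = 192.
Two-sided p = 2·P(T_{192} > |t|) ≈ 0.0055.
So 0.001 ≤ p < 0.01.

0.001 ≤ p < 0.01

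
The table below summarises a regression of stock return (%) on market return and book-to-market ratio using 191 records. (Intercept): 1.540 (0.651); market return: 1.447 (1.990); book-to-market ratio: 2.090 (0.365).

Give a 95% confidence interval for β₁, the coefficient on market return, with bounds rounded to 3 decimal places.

Read off: b = 1.447, SE = 1.990 for market return.
df = n − k − 1 = 191 − 2 − 1 = 188.
t* = t_{0.025, 188} = 1.972663.
Margin = t* × SE = 1.972663 × 1.990 = 3.92560.
CI: 1.447 ± 3.92560 → (-2.479, 5.373).

(-2.479, 5.373)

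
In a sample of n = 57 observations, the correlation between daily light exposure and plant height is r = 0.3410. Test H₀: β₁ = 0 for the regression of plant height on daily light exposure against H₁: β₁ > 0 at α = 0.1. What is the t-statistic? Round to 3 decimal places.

t = r·√(n − 2)/√(1 − r²) = 0.3410·√55/√0.883719 = 2.690.
df = n − 2 = 55.
One-sided p ≈ 0.0047, which is < 0.1, so reject H₀.
There is evidence of a linear association between daily light exposure and plant height.

t = 2.690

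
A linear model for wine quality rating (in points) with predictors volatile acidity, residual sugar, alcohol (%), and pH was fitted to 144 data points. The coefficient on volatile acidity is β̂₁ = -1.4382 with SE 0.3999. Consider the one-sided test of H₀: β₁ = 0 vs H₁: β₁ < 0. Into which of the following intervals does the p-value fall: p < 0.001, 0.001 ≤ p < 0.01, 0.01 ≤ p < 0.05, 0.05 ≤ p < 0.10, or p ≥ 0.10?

t = -1.4382 / 0.3999 = -3.596.
df = n − k − 1 = 144 − 4 − 1 = 139.
One-sided p = P(T_{139} < t) ≈ 0.0002.
So p < 0.001.

p < 0.001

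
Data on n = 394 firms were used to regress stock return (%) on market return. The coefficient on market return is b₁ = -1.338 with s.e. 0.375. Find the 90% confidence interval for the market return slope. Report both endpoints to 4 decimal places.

df = n − 2 = 394 − 2 = 392.
t* = t_{0.05, 392} = 1.64875.
Margin = t* × SE = 1.64875 × 0.375 = 0.618281.
CI: -1.338 ± 0.618281 → (-1.9563, -0.7197).
With 90% confidence, each one-unit increase in market return is associated with a change of between -1.9563 and -0.7197 % in stock return.

(-1.9563, -0.7197)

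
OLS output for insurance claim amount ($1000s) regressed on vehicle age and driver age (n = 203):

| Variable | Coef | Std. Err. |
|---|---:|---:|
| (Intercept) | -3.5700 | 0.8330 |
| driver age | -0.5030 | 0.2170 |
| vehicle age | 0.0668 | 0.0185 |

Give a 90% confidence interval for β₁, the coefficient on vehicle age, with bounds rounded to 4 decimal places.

Read off: b = 0.0668, SE = 0.0185 for vehicle age.
df = n − k − 1 = 203 − 2 − 1 = 200.
t* = t_{0.05, 200} = 1.652508.
Margin = t* × SE = 1.652508 × 0.0185 = 0.030571.
CI: 0.0668 ± 0.030571 → (0.0362, 0.0974).

(0.0362, 0.0974)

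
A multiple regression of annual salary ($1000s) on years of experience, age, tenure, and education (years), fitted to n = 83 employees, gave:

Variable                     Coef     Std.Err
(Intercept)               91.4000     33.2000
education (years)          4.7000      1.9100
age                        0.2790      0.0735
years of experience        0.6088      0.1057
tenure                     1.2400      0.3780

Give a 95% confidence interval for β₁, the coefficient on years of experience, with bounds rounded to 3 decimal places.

(0.398, 0.819)

Read off: b = 0.6088, SE = 0.1057 for years of experience.
df = n − k − 1 = 83 − 4 − 1 = 78.
t* = t_{0.025, 78} = 1.990847.
Margin = t* × SE = 1.990847 × 0.1057 = 0.21043.
CI: 0.6088 ± 0.21043 → (0.398, 0.819).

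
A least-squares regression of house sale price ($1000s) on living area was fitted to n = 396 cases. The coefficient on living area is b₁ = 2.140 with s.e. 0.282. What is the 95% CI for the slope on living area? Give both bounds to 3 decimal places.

df = n − 2 = 396 − 2 = 394.
t* = t_{0.025, 394} = 1.966003.
Margin = t* × SE = 1.966003 × 0.282 = 0.55441.
CI: 2.140 ± 0.55441 → (1.586, 2.694).
With 95% confidence, each one-unit increase in living area is associated with a change of between 1.586 and 2.694 $1000s in house sale price.

(1.586, 2.694)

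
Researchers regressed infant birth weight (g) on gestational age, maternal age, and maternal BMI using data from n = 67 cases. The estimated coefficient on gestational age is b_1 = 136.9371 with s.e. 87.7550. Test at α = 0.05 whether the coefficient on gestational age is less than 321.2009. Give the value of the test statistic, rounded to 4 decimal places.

H₀: β₁ = 321.2009 vs H₁: β₁ < 321.2009.
t = (b_1 − β₁⁰)/SE = (136.9371 − 321.2009) / 87.7550 = -2.0998.
df = n − k − 1 = 67 − 3 − 1 = 63.
One-sided p ≈ 0.0199, which is < 0.05, so reject H₀.
There is evidence that the true slope on gestational age is below 321.2009 g per unit, holding the other predictors fixed.

t = -2.0998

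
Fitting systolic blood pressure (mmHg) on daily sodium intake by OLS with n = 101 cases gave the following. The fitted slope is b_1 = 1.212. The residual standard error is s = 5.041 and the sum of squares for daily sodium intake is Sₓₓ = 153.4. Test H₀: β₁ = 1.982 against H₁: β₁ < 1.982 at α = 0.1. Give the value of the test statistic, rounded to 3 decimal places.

t = -1.892

SE(b_1) = s/√Sₓₓ = 5.041/√153.4 = 0.407009.
t = (1.212 − 1.982) / 0.407009 = -1.892.
df = n − 2 = 99.
One-sided p ≈ 0.0307, which is < 0.1, so reject H₀.
There is evidence that the true slope on daily sodium intake is below 1.982 mmHg per unit.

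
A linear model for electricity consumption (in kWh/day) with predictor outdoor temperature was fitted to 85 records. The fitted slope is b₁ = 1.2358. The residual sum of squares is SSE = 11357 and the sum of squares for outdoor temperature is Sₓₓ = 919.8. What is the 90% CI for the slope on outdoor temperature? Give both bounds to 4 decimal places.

MSE = SSE/(n − 2) = 11357/83 = 136.831.
SE(b₁) = √(MSE/Sₓₓ) = √(136.831/919.8) = 0.385697.
df = n − 2 = 83.
t* = t_{0.05, 83} = 1.66342.
Margin = t* × SE = 1.66342 × 0.385697 = 0.641576.
CI: 1.2358 ± 0.641576 → (0.5942, 1.8774).
With 90% confidence, each one-unit increase in outdoor temperature is associated with a change of between 0.5942 and 1.8774 kWh/day in electricity consumption.

(0.5942, 1.8774)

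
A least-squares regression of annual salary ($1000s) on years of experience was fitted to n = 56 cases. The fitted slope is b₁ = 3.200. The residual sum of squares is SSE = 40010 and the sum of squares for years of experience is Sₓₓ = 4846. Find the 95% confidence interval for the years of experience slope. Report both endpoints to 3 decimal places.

MSE = SSE/(n − 2) = 40010/54 = 740.926.
SE(b₁) = √(MSE/Sₓₓ) = √(740.926/4846) = 0.391017.
df = n − 2 = 54.
t* = t_{0.025, 54} = 2.004879.
Margin = t* × SE = 2.004879 × 0.391017 = 0.78394.
CI: 3.200 ± 0.78394 → (2.416, 3.984).
With 95% confidence, each one-unit increase in years of experience is associated with a change of between 2.416 and 3.984 $1000s in annual salary.

(2.416, 3.984)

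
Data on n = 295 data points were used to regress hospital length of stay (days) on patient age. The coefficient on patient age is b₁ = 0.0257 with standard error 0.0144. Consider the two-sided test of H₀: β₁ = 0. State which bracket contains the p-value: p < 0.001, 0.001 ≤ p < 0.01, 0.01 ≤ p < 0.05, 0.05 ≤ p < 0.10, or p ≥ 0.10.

t = 0.0257 / 0.0144 = 1.785.
df = n − 2 = 295 − 2 = 293.
Two-sided p = 2·P(T_{293} > |t|) ≈ 0.0753.
So 0.05 ≤ p < 0.10.

0.05 ≤ p < 0.10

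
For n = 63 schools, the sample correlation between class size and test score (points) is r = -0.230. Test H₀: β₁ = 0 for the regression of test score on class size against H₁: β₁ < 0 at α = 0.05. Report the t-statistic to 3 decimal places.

t = -1.846

t = r·√(n − 2)/√(1 − r²) = -0.230·√61/√0.9471 = -1.846.
df = n − 2 = 61.
One-sided p ≈ 0.0349, which is < 0.05, so reject H₀.
There is evidence of a linear association between class size and test score.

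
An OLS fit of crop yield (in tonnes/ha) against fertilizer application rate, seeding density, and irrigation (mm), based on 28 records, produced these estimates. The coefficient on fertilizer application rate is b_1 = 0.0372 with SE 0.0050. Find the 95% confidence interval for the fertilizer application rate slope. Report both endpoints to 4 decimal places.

df = n − k − 1 = 28 − 3 − 1 = 24.
t* = t_{0.025, 24} = 2.063899.
Margin = t* × SE = 2.063899 × 0.0050 = 0.010319.
CI: 0.0372 ± 0.010319 → (0.0269, 0.0475).
With 95% confidence, each one-unit increase in fertilizer application rate is associated with a change of between 0.0269 and 0.0475 tonnes/ha in crop yield, holding the other predictors fixed.

(0.0269, 0.0475)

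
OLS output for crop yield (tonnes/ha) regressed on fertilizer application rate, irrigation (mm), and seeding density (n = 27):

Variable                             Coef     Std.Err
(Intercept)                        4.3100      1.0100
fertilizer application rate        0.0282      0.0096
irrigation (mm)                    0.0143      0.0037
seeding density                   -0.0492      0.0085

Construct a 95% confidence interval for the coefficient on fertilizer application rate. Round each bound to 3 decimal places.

Read off: b = 0.0282, SE = 0.0096 for fertilizer application rate.
df = n − k − 1 = 27 − 3 − 1 = 23.
t* = t_{0.025, 23} = 2.068658.
Margin = t* × SE = 2.068658 × 0.0096 = 0.01986.
CI: 0.0282 ± 0.01986 → (0.008, 0.048).

(0.008, 0.048)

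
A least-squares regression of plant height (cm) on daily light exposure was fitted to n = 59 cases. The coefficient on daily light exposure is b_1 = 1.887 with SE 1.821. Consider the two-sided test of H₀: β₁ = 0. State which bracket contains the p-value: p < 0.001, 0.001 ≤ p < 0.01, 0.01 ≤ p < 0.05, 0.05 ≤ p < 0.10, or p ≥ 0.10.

p ≥ 0.10

t = 1.887 / 1.821 = 1.036.
df = n − 2 = 59 − 2 = 57.
Two-sided p = 2·P(T_{57} > |t|) ≈ 0.3045.
So p ≥ 0.10.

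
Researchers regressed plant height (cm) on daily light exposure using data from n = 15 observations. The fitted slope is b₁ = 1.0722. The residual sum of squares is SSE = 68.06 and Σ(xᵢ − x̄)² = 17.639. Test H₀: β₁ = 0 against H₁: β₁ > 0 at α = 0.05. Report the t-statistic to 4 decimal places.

t = 1.9681

MSE = SSE/(n − 2) = 68.06/13 = 5.23538.
SE(b₁) = √(MSE/Sₓₓ) = √(5.23538/17.639) = 0.5448.
t = 1.0722 / 0.5448 = 1.9681.
df = n − 2 = 13.
One-sided p ≈ 0.0354, which is < 0.05, so reject H₀.
There is evidence that the true slope on daily light exposure is positive.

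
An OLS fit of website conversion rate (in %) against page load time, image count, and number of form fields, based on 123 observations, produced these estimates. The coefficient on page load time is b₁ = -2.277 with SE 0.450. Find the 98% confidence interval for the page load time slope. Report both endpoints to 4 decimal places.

df = n − k − 1 = 123 − 3 − 1 = 119.
t* = t_{0.01, 119} = 2.358093.
Margin = t* × SE = 2.358093 × 0.450 = 1.061142.
CI: -2.277 ± 1.061142 → (-3.3381, -1.2159).
With 98% confidence, each one-unit increase in page load time is associated with a change of between -3.3381 and -1.2159 % in website conversion rate, holding the other predictors fixed.

(-3.3381, -1.2159)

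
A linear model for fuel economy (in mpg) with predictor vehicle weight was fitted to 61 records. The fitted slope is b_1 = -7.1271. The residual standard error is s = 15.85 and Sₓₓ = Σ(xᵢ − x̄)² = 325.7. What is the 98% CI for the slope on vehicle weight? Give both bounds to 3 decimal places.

SE(b_1) = s/√Sₓₓ = 15.85/√325.7 = 0.878255.
df = n − 2 = 59.
t* = t_{0.01, 59} = 2.391229.
Margin = t* × SE = 2.391229 × 0.878255 = 2.10011.
CI: -7.1271 ± 2.10011 → (-9.227, -5.027).
With 98% confidence, each one-unit increase in vehicle weight is associated with a change of between -9.227 and -5.027 mpg in fuel economy.

(-9.227, -5.027)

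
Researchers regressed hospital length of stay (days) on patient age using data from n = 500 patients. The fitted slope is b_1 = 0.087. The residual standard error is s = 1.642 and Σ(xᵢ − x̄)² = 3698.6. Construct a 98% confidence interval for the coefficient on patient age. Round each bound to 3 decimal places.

SE(b_1) = s/√Sₓₓ = 1.642/√3698.6 = 0.0269994.
df = n − 2 = 498.
t* = t_{0.01, 498} = 2.333859.
Margin = t* × SE = 2.333859 × 0.0269994 = 0.06301.
CI: 0.087 ± 0.06301 → (0.024, 0.150).
With 98% confidence, each one-unit increase in patient age is associated with a change of between 0.024 and 0.150 days in hospital length of stay.

(0.024, 0.150)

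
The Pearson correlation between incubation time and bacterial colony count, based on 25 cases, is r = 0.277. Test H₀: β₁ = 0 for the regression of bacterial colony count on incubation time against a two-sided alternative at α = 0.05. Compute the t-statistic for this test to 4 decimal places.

t = r·√(n − 2)/√(1 − r²) = 0.277·√23/√0.923271 = 1.3825.
df = n − 2 = 23.
Two-sided p ≈ 0.1801, which is ≥ 0.05, so fail to reject H₀.
The data do not give significant evidence of a linear association between incubation time and bacterial colony count.

t = 1.3825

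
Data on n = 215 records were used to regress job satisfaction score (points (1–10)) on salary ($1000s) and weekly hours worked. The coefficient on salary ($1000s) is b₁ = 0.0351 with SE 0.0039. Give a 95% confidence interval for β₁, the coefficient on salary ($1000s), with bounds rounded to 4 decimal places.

(0.0274, 0.0428)

df = n − k − 1 = 215 − 2 − 1 = 212.
t* = t_{0.025, 212} = 1.971217.
Margin = t* × SE = 1.971217 × 0.0039 = 0.007688.
CI: 0.0351 ± 0.007688 → (0.0274, 0.0428).
With 95% confidence, each one-unit increase in salary ($1000s) is associated with a change of between 0.0274 and 0.0428 points (1–10) in job satisfaction score, holding the other predictors fixed.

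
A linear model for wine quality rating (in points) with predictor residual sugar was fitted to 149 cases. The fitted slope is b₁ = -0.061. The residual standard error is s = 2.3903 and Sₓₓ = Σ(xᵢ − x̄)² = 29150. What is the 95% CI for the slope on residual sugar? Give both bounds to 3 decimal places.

SE(b₁) = s/√Sₓₓ = 2.3903/√29150 = 0.0140002.
df = n − 2 = 147.
t* = t_{0.025, 147} = 1.976233.
Margin = t* × SE = 1.976233 × 0.0140002 = 0.02767.
CI: -0.061 ± 0.02767 → (-0.089, -0.033).
With 95% confidence, each one-unit increase in residual sugar is associated with a change of between -0.089 and -0.033 points in wine quality rating.

(-0.089, -0.033)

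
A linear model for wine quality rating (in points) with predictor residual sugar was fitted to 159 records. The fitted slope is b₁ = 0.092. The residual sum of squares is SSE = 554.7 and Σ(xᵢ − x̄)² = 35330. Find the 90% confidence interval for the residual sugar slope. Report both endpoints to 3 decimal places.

(0.075, 0.109)

MSE = SSE/(n − 2) = 554.7/157 = 3.53312.
SE(b₁) = √(MSE/Sₓₓ) = √(3.53312/35330) = 0.0100002.
df = n − 2 = 157.
t* = t_{0.05, 157} = 1.654617.
Margin = t* × SE = 1.654617 × 0.0100002 = 0.01655.
CI: 0.092 ± 0.01655 → (0.075, 0.109).
With 90% confidence, each one-unit increase in residual sugar is associated with a change of between 0.075 and 0.109 points in wine quality rating.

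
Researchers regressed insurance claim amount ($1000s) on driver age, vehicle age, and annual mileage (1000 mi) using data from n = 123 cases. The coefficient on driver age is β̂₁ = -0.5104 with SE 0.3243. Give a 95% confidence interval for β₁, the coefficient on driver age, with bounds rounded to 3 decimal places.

df = n − k − 1 = 123 − 3 − 1 = 119.
t* = t_{0.025, 119} = 1.9801.
Margin = t* × SE = 1.9801 × 0.3243 = 0.64215.
CI: -0.5104 ± 0.64215 → (-1.153, 0.132).
With 95% confidence, each one-unit increase in driver age is associated with a change of between -1.153 and 0.132 $1000s in insurance claim amount, holding the other predictors fixed.

(-1.153, 0.132)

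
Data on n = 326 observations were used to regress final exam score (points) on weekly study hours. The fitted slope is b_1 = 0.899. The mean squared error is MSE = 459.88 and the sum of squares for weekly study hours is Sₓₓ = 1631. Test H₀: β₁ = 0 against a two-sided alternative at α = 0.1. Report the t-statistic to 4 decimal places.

SE(b_1) = √(MSE/Sₓₓ) = √(459.88/1631) = 0.531001.
t = 0.899 / 0.531001 = 1.6930.
df = n − 2 = 324.
Two-sided p ≈ 0.0914, which is < 0.1, so reject H₀.
There is evidence that weekly study hours is associated with final exam score.

t = 1.6930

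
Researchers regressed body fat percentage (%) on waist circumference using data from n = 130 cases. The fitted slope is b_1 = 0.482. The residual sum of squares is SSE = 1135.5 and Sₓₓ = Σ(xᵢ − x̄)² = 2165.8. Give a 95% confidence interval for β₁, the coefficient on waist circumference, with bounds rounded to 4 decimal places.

MSE = SSE/(n − 2) = 1135.5/128 = 8.87109.
SE(b_1) = √(MSE/Sₓₓ) = √(8.87109/2165.8) = 0.0639999.
df = n − 2 = 128.
t* = t_{0.025, 128} = 1.978671.
Margin = t* × SE = 1.978671 × 0.0639999 = 0.126635.
CI: 0.482 ± 0.126635 → (0.3554, 0.6086).
With 95% confidence, each one-unit increase in waist circumference is associated with a change of between 0.3554 and 0.6086 % in body fat percentage.

(0.3554, 0.6086)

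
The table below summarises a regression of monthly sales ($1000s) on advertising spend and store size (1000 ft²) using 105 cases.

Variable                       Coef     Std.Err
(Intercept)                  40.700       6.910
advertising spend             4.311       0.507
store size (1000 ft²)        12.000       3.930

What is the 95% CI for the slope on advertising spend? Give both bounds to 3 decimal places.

Read off: b = 4.311, SE = 0.507 for advertising spend.
df = n − k − 1 = 105 − 2 − 1 = 102.
t* = t_{0.025, 102} = 1.983495.
Margin = t* × SE = 1.983495 × 0.507 = 1.00563.
CI: 4.311 ± 1.00563 → (3.305, 5.317).

(3.305, 5.317)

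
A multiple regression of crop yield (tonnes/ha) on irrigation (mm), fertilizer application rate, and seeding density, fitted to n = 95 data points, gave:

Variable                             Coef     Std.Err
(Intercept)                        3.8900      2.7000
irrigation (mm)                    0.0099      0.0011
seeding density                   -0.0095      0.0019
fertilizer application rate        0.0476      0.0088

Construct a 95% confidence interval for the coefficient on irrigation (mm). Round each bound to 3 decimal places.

Read off: b = 0.0099, SE = 0.0011 for irrigation (mm).
df = n − k − 1 = 95 − 3 − 1 = 91.
t* = t_{0.025, 91} = 1.986377.
Margin = t* × SE = 1.986377 × 0.0011 = 0.00219.
CI: 0.0099 ± 0.00219 → (0.008, 0.012).

(0.008, 0.012)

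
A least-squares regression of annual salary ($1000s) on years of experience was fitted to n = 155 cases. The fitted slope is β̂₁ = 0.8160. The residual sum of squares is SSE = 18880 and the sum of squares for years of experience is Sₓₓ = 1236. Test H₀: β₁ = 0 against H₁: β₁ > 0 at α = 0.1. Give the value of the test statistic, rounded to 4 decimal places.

t = 2.5825

MSE = SSE/(n − 2) = 18880/153 = 123.399.
SE(β̂₁) = √(MSE/Sₓₓ) = √(123.399/1236) = 0.31597.
t = 0.8160 / 0.31597 = 2.5825.
df = n − 2 = 153.
One-sided p ≈ 0.0054, which is < 0.1, so reject H₀.
There is evidence that the true slope on years of experience is positive.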